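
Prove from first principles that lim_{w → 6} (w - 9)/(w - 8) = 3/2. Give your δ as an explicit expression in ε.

Suppose ε > 0. We want δ > 0 with 0 < |w − 6| < δ ⇒ |(w - 9)/(w - 8) − (3/2)| < ε.
Combining over a common denominator, (w - 9)/(w - 8) − (3/2) = [(w - 9)·(-2) − (-3)·(w - 8)] / [(-2)·(w - 8)] = 1(w − 6) / ((-2)(w - 8)).
So |(w - 9)/(w - 8) − (3/2)| = |w − 6| / (2·|w − 8|).
Restrict δ ≤ 1. Then |w − 6| < 1 gives |w − 8| = |(w − 6) + (-2)| ≥ 2 − 1 = 1.
Hence |(w - 9)/(w - 8) − (3/2)| < |w − 6|/(2·1) = (1/2)|w − 6|, which is < ε once |w − 6| < 2ε.
Take δ = min(1, 2ε). Then 0 < |w − 6| < δ forces both bounds, so |(w - 9)/(w - 8) − (3/2)| < ε.

δ = min(1, 2ε)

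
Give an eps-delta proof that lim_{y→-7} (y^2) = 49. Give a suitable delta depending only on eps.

delta = min(2, eps/16)

Fix eps > 0. We seek delta > 0 with 0 < |y + 7| < delta ⇒ |y^2 − 49| < eps.
Factor: y^2 − 49 = (y + 7)(y - 7), so |y^2 − 49| = |y + 7|·|y - 7|.
Impose delta ≤ 2 so that |y| < 9; then |y - 7| ≤ 16.
Hence |y^2 − 49| ≤ 16|y + 7|, which is < eps once |y + 7| < eps/16.
Take delta = min(2, eps/16). If 0 < |y + 7| < delta then both bounds hold and |y^2 − 49| ≤ 16|y + 7| < 16·(eps/16) = eps.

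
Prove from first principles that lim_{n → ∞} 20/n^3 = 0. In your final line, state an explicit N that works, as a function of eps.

Let eps > 0. For n ≥ 1, |20/n^3 − 0| = 20/n^3.
20/n^3 < eps ⇔ n^3 > 20/eps ⇔ n > (20/eps)^{1/3}.
Take N = (20/eps)^{1/3}. Then n > N implies 20/n^3 < eps.

N = (20/eps)^{1/3}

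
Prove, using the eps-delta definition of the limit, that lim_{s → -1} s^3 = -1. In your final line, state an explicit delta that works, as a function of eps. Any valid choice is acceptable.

Let eps > 0. We seek delta > 0 with 0 < |s + 1| < delta ⇒ |s^3 + 1| < eps.
Factor: s^3 + 1 = (s + 1)(s^2 - s + 1), so |s^3 + 1| = |s + 1|·|s^2 - s + 1|.
Impose delta ≤ 2 so that |s| < 3; then |s^2 - s + 1| ≤ 13.
Hence |s^3 + 1| ≤ 13|s + 1|, which is < eps once |s + 1| < eps/13.
Take delta = min(2, eps/13). If 0 < |s + 1| < delta then both bounds hold and |s^3 + 1| ≤ 13|s + 1| < 13·(eps/13) = eps.

delta = min(2, eps/13)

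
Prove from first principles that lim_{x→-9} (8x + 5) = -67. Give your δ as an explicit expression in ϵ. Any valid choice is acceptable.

δ = ϵ/8

Let ϵ > 0. We need δ > 0 so that 0 < |x + 9| < δ implies |(8x + 5) + 67| < ϵ.
Since (8x + 5) + 67 = 8(x + 9), we have |(8x + 5) + 67| = 8|x + 9|.
So 8|x + 9| < ϵ exactly when |x + 9| < ϵ/8.
Take δ = ϵ/8. If 0 < |x + 9| < δ then |(8x + 5) + 67| = 8|x + 9| < 8·(ϵ/8) = ϵ.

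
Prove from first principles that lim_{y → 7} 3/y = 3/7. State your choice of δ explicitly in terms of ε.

Fix ε > 0. We seek δ > 0 such that 0 < |y − 7| < δ implies |3/y − (3/7)| < ε.
|3/y − (3/7)| = 3·|7 − y|/(7·|y|) = 3|y − 7|/(7|y|).
Require δ ≤ 7/2 so that |y| > 7 − 7/2 = 7/2, hence 7|y| > 49/2.
Then |3/y − (3/7)| < 3|y − 7|/(49/2), which is < ε when |y − 7| < (49/6)ε.
Take δ = min(7/2, (49/6)ε). Then 0 < |y − 7| < δ gives both |y − 7| < 7/2 and |y − 7| < (49/6)ε, so |3/y − (3/7)| < ε.

δ = min(7/2, (49/6)ε)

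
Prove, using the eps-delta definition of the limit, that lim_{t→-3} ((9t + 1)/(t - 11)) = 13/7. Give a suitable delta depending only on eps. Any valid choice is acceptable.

Suppose eps > 0. We want delta > 0 with 0 < |t + 3| < delta ⇒ |(9t + 1)/(t - 11) − (13/7)| < eps.
Combining over a common denominator, (9t + 1)/(t - 11) − (13/7) = [(9t + 1)·(-14) − (-26)·(t - 11)] / [(-14)·(t - 11)] = -100(t + 3) / ((-14)(t - 11)).
So |(9t + 1)/(t - 11) − (13/7)| = 100|t + 3| / (14·|t − 11|).
Require delta ≤ 7, so |t − 11| ≥ |-14| − |t + 3| > 14 − 7 = 7.
Hence |(9t + 1)/(t - 11) − (13/7)| < 100|t + 3|/(14·7) = (50/49)|t + 3|, which is < eps once |t + 3| < (49/50)eps.
Take delta = min(7, (49/50)eps). Then 0 < |t + 3| < delta forces both bounds, so |(9t + 1)/(t - 11) − (13/7)| < eps.

delta = min(7, (49/50)eps)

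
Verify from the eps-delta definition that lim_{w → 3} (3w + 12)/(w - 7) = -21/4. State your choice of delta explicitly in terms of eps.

Suppose eps > 0. We want delta > 0 with 0 < |w − 3| < delta ⇒ |(3w + 12)/(w - 7) + 21/4| < eps.
Combining over a common denominator, (3w + 12)/(w - 7) + 21/4 = [(3w + 12)·(-4) − 21·(w - 7)] / [(-4)·(w - 7)] = -33(w − 3) / ((-4)(w - 7)).
So |(3w + 12)/(w - 7) + 21/4| = 33|w − 3| / (4·|w − 7|).
Require delta ≤ 2, so |w − 7| ≥ |-4| − |w − 3| > 4 − 2 = 2.
Hence |(3w + 12)/(w - 7) + 21/4| < 33|w − 3|/(4·2) = (33/8)|w − 3|, which is < eps once |w − 3| < (8/33)eps.
Take delta = min(2, (8/33)eps). Then 0 < |w − 3| < delta forces both bounds, so |(3w + 12)/(w - 7) + 21/4| < eps.

delta = min(2, (8/33)eps)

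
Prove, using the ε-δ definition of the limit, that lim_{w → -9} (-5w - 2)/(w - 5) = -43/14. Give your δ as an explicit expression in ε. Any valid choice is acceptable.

δ = min(7, (98/27)ε)

Fix ε > 0. We want δ > 0 with 0 < |w + 9| < δ ⇒ |(-5w - 2)/(w - 5) + 43/14| < ε.
Combining over a common denominator, (-5w - 2)/(w - 5) + 43/14 = [(-5w - 2)·(-14) − 43·(w - 5)] / [(-14)·(w - 5)] = 27(w + 9) / ((-14)(w - 5)).
So |(-5w - 2)/(w - 5) + 43/14| = 27|w + 9| / (14·|w − 5|).
Require δ ≤ 7, so |w − 5| ≥ |-14| − |w + 9| > 14 − 7 = 7.
Hence |(-5w - 2)/(w - 5) + 43/14| < 27|w + 9|/(14·7) = (27/98)|w + 9|, which is < ε once |w + 9| < (98/27)ε.
Take δ = min(7, (98/27)ε). Then 0 < |w + 9| < δ forces both bounds, so |(-5w - 2)/(w - 5) + 43/14| < ε.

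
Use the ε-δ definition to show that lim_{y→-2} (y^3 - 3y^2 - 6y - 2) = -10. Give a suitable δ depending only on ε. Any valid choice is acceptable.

Let ε > 0. We want δ > 0 such that 0 < |y + 2| < δ implies |(y^3 - 3y^2 - 6y - 2) + 10| < ε.
(y^3 - 3y^2 - 6y - 2) + 10 = y^3 - 3y^2 - 6y + 8 = (y + 2)(y^2 - 5y + 4).
So |(y^3 - 3y^2 - 6y - 2) + 10| = |y + 2|·|y^2 - 5y + 4|.
Assume first that |y + 2| < 1, so |y| < 3. Then |y^2 - 5y + 4| ≤ 3^2 + 5·3 + 4 = 28.
Hence |(y^3 - 3y^2 - 6y - 2) + 10| ≤ 28|y + 2| < ε provided |y + 2| < ε/28.
Choosing δ = min(1, ε/28) ensures both conditions, hence |(y^3 - 3y^2 - 6y - 2) + 10| < ε.

δ = min(1, ε/28)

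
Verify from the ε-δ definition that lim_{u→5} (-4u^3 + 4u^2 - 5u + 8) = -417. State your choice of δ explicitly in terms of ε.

Let ε > 0. We want δ > 0 such that 0 < |u − 5| < δ implies |(-4u^3 + 4u^2 - 5u + 8) + 417| < ε.
(-4u^3 + 4u^2 - 5u + 8) + 417 = -4u^3 + 4u^2 - 5u + 425 = (u − 5)(-4u^2 - 16u - 85).
So |(-4u^3 + 4u^2 - 5u + 8) + 417| = |u − 5|·|-4u^2 - 16u - 85|.
Require δ ≤ 2. Then |u − 5| < 2 gives |u| < 7, and by the triangle inequality |-4u^2 - 16u - 85| ≤ 4·7^2 + 16·7 + 85 = 393.
Hence |(-4u^3 + 4u^2 - 5u + 8) + 417| ≤ 393|u − 5| < ε provided |u − 5| < ε/393.
Take δ = min(2, ε/393). Then 0 < |u − 5| < δ gives both |u − 5| < 2 and |u − 5| < ε/393, so |(-4u^3 + 4u^2 - 5u + 8) + 417| < ε.

δ = min(2, ε/393)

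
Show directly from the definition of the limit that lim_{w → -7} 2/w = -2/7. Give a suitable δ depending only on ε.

Let ε > 0 be given. We seek δ > 0 such that 0 < |w + 7| < δ implies |2/w + 2/7| < ε.
|2/w + 2/7| = 2·|-7 − w|/(7·|w|) = 2|w + 7|/(7|w|).
Require δ ≤ 7/2 so that |w| > 7 − 7/2 = 7/2, hence 7|w| > 49/2.
Then |2/w + 2/7| < 2|w + 7|/(49/2), which is < ε when |w + 7| < (49/4)ε.
Take δ = min(7/2, (49/4)ε). Then 0 < |w + 7| < δ gives both |w + 7| < 7/2 and |w + 7| < (49/4)ε, so |2/w + 2/7| < ε.

δ = min(7/2, (49/4)ε)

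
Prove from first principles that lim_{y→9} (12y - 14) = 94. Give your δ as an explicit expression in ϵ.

δ = ϵ/12

Fix ϵ > 0. We need δ > 0 so that 0 < |y − 9| < δ implies |(12y - 14) − 94| < ϵ.
|(12y - 14) − 94| = |12y - 108| = 12|y − 9|.
So 12|y − 9| < ϵ exactly when |y − 9| < ϵ/12.
Take δ = ϵ/12. If 0 < |y − 9| < δ then |(12y - 14) − 94| = 12|y − 9| < 12·(ϵ/12) = ϵ.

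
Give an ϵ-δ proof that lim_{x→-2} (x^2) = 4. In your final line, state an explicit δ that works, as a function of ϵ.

δ = min(1, ϵ/5)

Let ϵ > 0 be given. We seek δ > 0 with 0 < |x + 2| < δ ⇒ |x^2 − 4| < ϵ.
Factor: x^2 − 4 = (x + 2)(x - 2), so |x^2 − 4| = |x + 2|·|x - 2|.
Restrict δ ≤ 1. Then |x + 2| < 1 gives |x| < 3, so by the triangle inequality |x - 2| ≤ 3 + 2 = 5.
Hence |x^2 − 4| ≤ 5|x + 2|, which is < ϵ once |x + 2| < ϵ/5.
Take δ = min(1, ϵ/5). If 0 < |x + 2| < δ then both bounds hold and |x^2 − 4| ≤ 5|x + 2| < 5·(ϵ/5) = ϵ.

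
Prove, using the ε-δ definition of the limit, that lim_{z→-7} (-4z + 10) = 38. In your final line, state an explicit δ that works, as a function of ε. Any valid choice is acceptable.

δ = ε/4

Let ε > 0. We need δ > 0 so that 0 < |z + 7| < δ implies |(-4z + 10) − 38| < ε.
|(-4z + 10) − 38| = |-4z - 28| = 4|z + 7|.
So 4|z + 7| < ε exactly when |z + 7| < ε/4.
Take δ = ε/4. If 0 < |z + 7| < δ then |(-4z + 10) − 38| = 4|z + 7| < 4·(ε/4) = ε.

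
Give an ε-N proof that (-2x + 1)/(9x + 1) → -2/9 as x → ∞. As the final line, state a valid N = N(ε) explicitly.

N = (11/81)/ε

Let ε > 0. We seek N > 0 such that x > N implies |(-2x + 1)/(9x + 1) + 2/9| < ε.
(-2x + 1)/(9x + 1) + 2/9 = (9(-2x + 1) − (-2)(9x + 1)) / (9(9x + 1)) = 11/(9(9x + 1)).
For x > 0 we have 9x + 1 > 9x, so |(-2x + 1)/(9x + 1) + 2/9| = 11/(9(9x + 1)) < 11/(9·9x) = (11/81)/x.
Thus |(-2x + 1)/(9x + 1) + 2/9| < ε whenever x > (11/81)/ε.
Take N = (11/81)/ε. If x > N then |(-2x + 1)/(9x + 1) + 2/9| < (11/81)/x < ε.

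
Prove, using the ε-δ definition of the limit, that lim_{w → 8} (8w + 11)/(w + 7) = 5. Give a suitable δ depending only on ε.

δ = min(15/2, (5/2)ε)

Let ε > 0. We want δ > 0 with 0 < |w − 8| < δ ⇒ |(8w + 11)/(w + 7) − 5| < ε.
Combining over a common denominator, (8w + 11)/(w + 7) − 5 = [(8w + 11)·15 − 75·(w + 7)] / [15·(w + 7)] = 45(w − 8) / (15(w + 7)).
So |(8w + 11)/(w + 7) − 5| = 45|w − 8| / (15·|w + 7|).
Require δ ≤ 15/2, so |w + 7| ≥ |15| − |w − 8| > 15 − 15/2 = 15/2.
Hence |(8w + 11)/(w + 7) − 5| < 45|w − 8|/(15·(15/2)) = (2/5)|w − 8|, which is < ε once |w − 8| < (5/2)ε.
Take δ = min(15/2, (5/2)ε). Then 0 < |w − 8| < δ forces both bounds, so |(8w + 11)/(w + 7) − 5| < ε.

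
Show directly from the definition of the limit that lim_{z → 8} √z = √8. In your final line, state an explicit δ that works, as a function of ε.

Let ε > 0 be given. We want δ > 0 such that 0 < |z − 8| < δ implies |√z − √8| < ε.
Multiplying by the conjugate, |√z − √8| = |z − 8|/(√z + √8).
Restrict δ ≤ 8 so that |z − 8| < 8 forces z > 0, and then √z + √8 > √8.
Hence |√z − √8| < |z − 8|/√8, which is < ε once |z − 8| < √8·ε.
Take δ = min(8, √8·ε). If 0 < |z − 8| < δ then z > 0 and |√z − √8| < |z − 8|/√8 < ε.

δ = min(8, √8·ε)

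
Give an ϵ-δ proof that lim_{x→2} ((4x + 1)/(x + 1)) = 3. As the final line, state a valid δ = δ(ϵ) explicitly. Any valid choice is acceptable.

δ = min(3/2, (3/2)ϵ)

Let ϵ > 0 be given. We want δ > 0 with 0 < |x − 2| < δ ⇒ |(4x + 1)/(x + 1) − 3| < ϵ.
Combining over a common denominator, (4x + 1)/(x + 1) − 3 = [(4x + 1)·3 − 9·(x + 1)] / [3·(x + 1)] = 3(x − 2) / (3(x + 1)).
So |(4x + 1)/(x + 1) − 3| = 3|x − 2| / (3·|x + 1|).
Require δ ≤ 3/2, so |x + 1| ≥ |3| − |x − 2| > 3 − 3/2 = 3/2.
Hence |(4x + 1)/(x + 1) − 3| < 3|x − 2|/(3·(3/2)) = (2/3)|x − 2|, which is < ϵ once |x − 2| < (3/2)ϵ.
Take δ = min(3/2, (3/2)ϵ). Then 0 < |x − 2| < δ forces both bounds, so |(4x + 1)/(x + 1) − 3| < ϵ.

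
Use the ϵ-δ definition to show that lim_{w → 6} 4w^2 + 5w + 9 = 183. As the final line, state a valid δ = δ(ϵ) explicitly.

δ = min(2, ϵ/61)

Fix ϵ > 0. We want δ > 0 such that 0 < |w − 6| < δ implies |(4w^2 + 5w + 9) − 183| < ϵ.
(4w^2 + 5w + 9) − 183 = 4w^2 + 5w - 174 = (w − 6)(4w + 29).
So |(4w^2 + 5w + 9) − 183| = |w − 6|·|4w + 29|.
Require δ ≤ 2. Then |w − 6| < 2 gives |w| < 8, and by the triangle inequality |4w + 29| ≤ 4·8 + 29 = 61.
Hence |(4w^2 + 5w + 9) − 183| ≤ 61|w − 6| < ϵ provided |w − 6| < ϵ/61.
Choosing δ = min(2, ϵ/61) ensures both conditions, hence |(4w^2 + 5w + 9) − 183| < ϵ.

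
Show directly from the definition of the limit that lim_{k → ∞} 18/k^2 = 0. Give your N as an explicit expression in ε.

N = (18/ε)^{1/2}

Fix ε > 0. For k ≥ 1, |18/k^2 − 0| = 18/k^2.
18/k^2 < ε ⇔ k^2 > 18/ε ⇔ k > (18/ε)^{1/2}.
Take N = (18/ε)^{1/2}. Then k > N implies 18/k^2 < ε.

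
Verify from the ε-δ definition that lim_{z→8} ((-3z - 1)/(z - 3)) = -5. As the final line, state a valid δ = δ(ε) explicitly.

δ = min(5/2, (5/4)ε)

Let ε > 0 be given. We want δ > 0 with 0 < |z − 8| < δ ⇒ |(-3z - 1)/(z - 3) + 5| < ε.
Combining over a common denominator, (-3z - 1)/(z - 3) + 5 = [(-3z - 1)·5 − (-25)·(z - 3)] / [5·(z - 3)] = 10(z − 8) / (5(z - 3)).
So |(-3z - 1)/(z - 3) + 5| = 10|z − 8| / (5·|z − 3|).
Require δ ≤ 5/2, so |z − 3| ≥ |5| − |z − 8| > 5 − 5/2 = 5/2.
Hence |(-3z - 1)/(z - 3) + 5| < 10|z − 8|/(5·(5/2)) = (4/5)|z − 8|, which is < ε once |z − 8| < (5/4)ε.
Take δ = min(5/2, (5/4)ε). Then 0 < |z − 8| < δ forces both bounds, so |(-3z - 1)/(z - 3) + 5| < ε.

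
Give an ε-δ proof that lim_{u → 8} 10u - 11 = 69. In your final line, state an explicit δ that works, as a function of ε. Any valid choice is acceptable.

δ = ε/10

Let ε > 0. We need δ > 0 so that 0 < |u − 8| < δ implies |(10u - 11) − 69| < ε.
Since (10u - 11) − 69 = 10(u − 8), we have |(10u - 11) − 69| = 10|u − 8|.
Thus it suffices that |u − 8| < ε/10.
Take δ = ε/10. If 0 < |u − 8| < δ then |(10u - 11) − 69| = 10|u − 8| < 10·(ε/10) = ε.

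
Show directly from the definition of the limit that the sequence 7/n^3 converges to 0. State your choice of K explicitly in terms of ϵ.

K = (7/ϵ)^{1/3}

Let ϵ > 0 be given. For n ≥ 1, |7/n^3 − 0| = 7/n^3.
7/n^3 < ϵ ⇔ n^3 > 7/ϵ ⇔ n > (7/ϵ)^{1/3}.
Take K = (7/ϵ)^{1/3}. Then n > K implies 7/n^3 < ϵ.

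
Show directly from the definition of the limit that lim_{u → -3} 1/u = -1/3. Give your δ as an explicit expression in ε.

Fix ε > 0. We seek δ > 0 such that 0 < |u + 3| < δ implies |1/u + 1/3| < ε.
|1/u + 1/3| = |-3 − u|/(3·|u|) = |u + 3|/(3|u|).
Require δ ≤ 3/2 so that |u| > 3 − 3/2 = 3/2, hence 3|u| > 9/2.
Then |1/u + 1/3| < |u + 3|/(9/2), which is < ε when |u + 3| < (9/2)ε.
Take δ = min(3/2, (9/2)ε). Then 0 < |u + 3| < δ gives both |u + 3| < 3/2 and |u + 3| < (9/2)ε, so |1/u + 1/3| < ε.

δ = min(3/2, (9/2)ε)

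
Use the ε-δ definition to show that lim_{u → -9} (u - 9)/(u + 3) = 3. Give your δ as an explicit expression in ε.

Let ε > 0. We want δ > 0 with 0 < |u + 9| < δ ⇒ |(u - 9)/(u + 3) − 3| < ε.
Combining over a common denominator, (u - 9)/(u + 3) − 3 = [(u - 9)·(-6) − (-18)·(u + 3)] / [(-6)·(u + 3)] = 12(u + 9) / ((-6)(u + 3)).
So |(u - 9)/(u + 3) − 3| = 12|u + 9| / (6·|u + 3|).
Restrict δ ≤ 3. Then |u + 9| < 3 gives |u + 3| = |(u + 9) + (-6)| ≥ 6 − 3 = 3.
Hence |(u - 9)/(u + 3) − 3| < 12|u + 9|/(6·3) = (2/3)|u + 9|, which is < ε once |u + 9| < (3/2)ε.
Take δ = min(3, (3/2)ε). Then 0 < |u + 9| < δ forces both bounds, so |(u - 9)/(u + 3) − 3| < ε.

δ = min(3, (3/2)ε)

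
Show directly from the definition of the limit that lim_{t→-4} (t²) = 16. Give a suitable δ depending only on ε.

δ = min(1, ε/9)

Let ε > 0 be given. We seek δ > 0 with 0 < |t + 4| < δ ⇒ |t² − 16| < ε.
Factor: t² − 16 = (t + 4)(t - 4), so |t² − 16| = |t + 4|·|t - 4|.
Impose δ ≤ 1 so that |t| < 5; then |t - 4| ≤ 9.
Hence |t² − 16| ≤ 9|t + 4|, which is < ε once |t + 4| < ε/9.
Take δ = min(1, ε/9). If 0 < |t + 4| < δ then both bounds hold and |t² − 16| ≤ 9|t + 4| < 9·(ε/9) = ε.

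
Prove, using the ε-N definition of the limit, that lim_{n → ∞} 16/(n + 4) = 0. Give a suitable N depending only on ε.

N = 16/ε

Let ε > 0 be given. For n ≥ 1, |16/(n + 4) − 0| = 16/(n + 4) ≤ 16/n.
We need 16/n < ε, i.e. n > 16/ε.
Take N = 16/ε. If n > N then |16/(n + 4)| ≤ 16/n < ε.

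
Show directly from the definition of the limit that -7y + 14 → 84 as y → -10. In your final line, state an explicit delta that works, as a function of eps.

Let eps > 0 be given. We need delta > 0 so that 0 < |y + 10| < delta implies |(-7y + 14) − 84| < eps.
Since (-7y + 14) − 84 = -7(y + 10), we have |(-7y + 14) − 84| = 7|y + 10|.
So 7|y + 10| < eps exactly when |y + 10| < eps/7.
Take delta = eps/7. If 0 < |y + 10| < delta then |(-7y + 14) − 84| = 7|y + 10| < 7·(eps/7) = eps.

delta = eps/7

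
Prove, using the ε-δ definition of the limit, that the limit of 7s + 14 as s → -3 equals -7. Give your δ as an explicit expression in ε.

δ = ε/7

Suppose ε > 0. We need δ > 0 so that 0 < |s + 3| < δ implies |(7s + 14) + 7| < ε.
Since (7s + 14) + 7 = 7(s + 3), we have |(7s + 14) + 7| = 7|s + 3|.
Thus it suffices that |s + 3| < ε/7.
Choosing δ = ε/7 gives |(7s + 14) + 7| = 7|s + 3| < ε whenever |s + 3| < δ.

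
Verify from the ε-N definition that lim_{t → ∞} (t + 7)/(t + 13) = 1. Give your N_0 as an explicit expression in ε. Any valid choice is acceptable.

N_0 = 6/ε

Let ε > 0 be given. We seek N_0 > 0 such that t > N_0 implies |(t + 7)/(t + 13) − 1| < ε.
(t + 7)/(t + 13) − 1 = ((t + 7) − (t + 13)) / ((t + 13)) = -6/((t + 13)).
For t > 0 we have t + 13 > t, so |(t + 7)/(t + 13) − 1| = 6/((t + 13)) < 6/(t) = 6/t.
Thus |(t + 7)/(t + 13) − 1| < ε whenever t > 6/ε.
Take N_0 = 6/ε. If t > N_0 then |(t + 7)/(t + 13) − 1| < 6/t < ε.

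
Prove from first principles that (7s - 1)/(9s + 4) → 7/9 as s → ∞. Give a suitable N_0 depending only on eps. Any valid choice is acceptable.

Let eps > 0 be given. We seek N_0 > 0 such that s > N_0 implies |(7s - 1)/(9s + 4) − (7/9)| < eps.
(7s - 1)/(9s + 4) − (7/9) = (9(7s - 1) − 7(9s + 4)) / (9(9s + 4)) = -37/(9(9s + 4)).
For s > 0 we have 9s + 4 > 9s, so |(7s - 1)/(9s + 4) − (7/9)| = 37/(9(9s + 4)) < 37/(9·9s) = (37/81)/s.
Thus |(7s - 1)/(9s + 4) − (7/9)| < eps whenever s > (37/81)/eps.
Take N_0 = (37/81)/eps. If s > N_0 then |(7s - 1)/(9s + 4) − (7/9)| < (37/81)/s < eps.

N_0 = (37/81)/eps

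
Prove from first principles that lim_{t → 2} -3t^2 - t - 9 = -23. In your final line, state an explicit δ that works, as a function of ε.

Let ε > 0. We want δ > 0 such that 0 < |t − 2| < δ implies |(-3t^2 - t - 9) + 23| < ε.
(-3t^2 - t - 9) + 23 = -3t^2 - t + 14 = (t − 2)(-3t - 7).
So |(-3t^2 - t - 9) + 23| = |t − 2|·|-3t - 7|.
Require δ ≤ 2. Then |t − 2| < 2 gives |t| < 4, and by the triangle inequality |-3t - 7| ≤ 3·4 + 7 = 19.
Hence |(-3t^2 - t - 9) + 23| ≤ 19|t − 2| < ε provided |t − 2| < ε/19.
Take δ = min(2, ε/19). Then 0 < |t − 2| < δ gives both |t − 2| < 2 and |t − 2| < ε/19, so |(-3t^2 - t - 9) + 23| < ε.

δ = min(2, ε/19)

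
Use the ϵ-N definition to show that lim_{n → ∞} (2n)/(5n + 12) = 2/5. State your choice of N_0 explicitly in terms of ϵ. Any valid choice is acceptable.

Suppose ϵ > 0. For n ≥ 1, |(2n)/(5n + 12) − (2/5)| = |-24|/(5(5n + 12)) = 24/(5(5n + 12)).
Since 5n + 12 ≥ 5n for n ≥ 1, this is ≤ 24/(5·5n) = (24/25)/n.
So |(2n)/(5n + 12) − (2/5)| < ϵ whenever n > (24/25)/ϵ.
Take N_0 = (24/25)/ϵ. If n > N_0 then |(2n)/(5n + 12) − (2/5)| ≤ (24/25)/n < ϵ.

N_0 = (24/25)/ϵ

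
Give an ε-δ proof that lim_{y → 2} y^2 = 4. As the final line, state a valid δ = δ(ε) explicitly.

δ = min(2, ε/6)

Let ε > 0 be given. We seek δ > 0 with 0 < |y − 2| < δ ⇒ |y^2 − 4| < ε.
Factor: y^2 − 4 = (y − 2)(y + 2), so |y^2 − 4| = |y − 2|·|y + 2|.
Impose δ ≤ 2 so that |y| < 4; then |y + 2| ≤ 6.
Hence |y^2 − 4| ≤ 6|y − 2|, which is < ε once |y − 2| < ε/6.
Take δ = min(2, ε/6). If 0 < |y − 2| < δ then both bounds hold and |y^2 − 4| ≤ 6|y − 2| < 6·(ε/6) = ε.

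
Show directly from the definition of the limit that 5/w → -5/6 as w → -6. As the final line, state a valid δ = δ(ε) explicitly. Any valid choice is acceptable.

Let ε > 0. We seek δ > 0 such that 0 < |w + 6| < δ implies |5/w + 5/6| < ε.
|5/w + 5/6| = 5·|-6 − w|/(6·|w|) = 5|w + 6|/(6|w|).
Require δ ≤ 3 so that |w| > 6 − 3 = 3, hence 6|w| > 18.
Then |5/w + 5/6| < 5|w + 6|/18, which is < ε when |w + 6| < (18/5)ε.
Take δ = min(3, (18/5)ε). Then 0 < |w + 6| < δ gives both |w + 6| < 3 and |w + 6| < (18/5)ε, so |5/w + 5/6| < ε.

δ = min(3, (18/5)ε)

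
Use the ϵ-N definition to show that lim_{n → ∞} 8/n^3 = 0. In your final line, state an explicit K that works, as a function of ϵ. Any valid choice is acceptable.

K = (8/ϵ)^{1/3}

Suppose ϵ > 0. For n ≥ 1, |8/n^3 − 0| = 8/n^3.
8/n^3 < ϵ ⇔ n^3 > 8/ϵ ⇔ n > (8/ϵ)^{1/3}.
Take K = (8/ϵ)^{1/3}. Then n > K implies 8/n^3 < ϵ.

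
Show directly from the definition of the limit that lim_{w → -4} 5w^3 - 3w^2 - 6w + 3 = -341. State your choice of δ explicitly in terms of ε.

Let ε > 0 be given. We want δ > 0 such that 0 < |w + 4| < δ implies |(5w^3 - 3w^2 - 6w + 3) + 341| < ε.
(5w^3 - 3w^2 - 6w + 3) + 341 = 5w^3 - 3w^2 - 6w + 344 = (w + 4)(5w^2 - 23w + 86).
So |(5w^3 - 3w^2 - 6w + 3) + 341| = |w + 4|·|5w^2 - 23w + 86|.
Require δ ≤ 2. Then |w + 4| < 2 gives |w| < 6, and by the triangle inequality |5w^2 - 23w + 86| ≤ 5·6^2 + 23·6 + 86 = 404.
Hence |(5w^3 - 3w^2 - 6w + 3) + 341| ≤ 404|w + 4| < ε provided |w + 4| < ε/404.
Choosing δ = min(2, ε/404) ensures both conditions, hence |(5w^3 - 3w^2 - 6w + 3) + 341| < ε.

δ = min(2, ε/404)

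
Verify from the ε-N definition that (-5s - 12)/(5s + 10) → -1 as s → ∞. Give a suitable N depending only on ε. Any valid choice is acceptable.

Let ε > 0. We seek N > 0 such that s > N implies |(-5s - 12)/(5s + 10) + 1| < ε.
(-5s - 12)/(5s + 10) + 1 = (5(-5s - 12) − (-5)(5s + 10)) / (5(5s + 10)) = -10/(5(5s + 10)).
For s > 0 we have 5s + 10 > 5s, so |(-5s - 12)/(5s + 10) + 1| = 10/(5(5s + 10)) < 10/(5·5s) = (2/5)/s.
Thus |(-5s - 12)/(5s + 10) + 1| < ε whenever s > (2/5)/ε.
Take N = (2/5)/ε. If s > N then |(-5s - 12)/(5s + 10) + 1| < (2/5)/s < ε.

N = (2/5)/ε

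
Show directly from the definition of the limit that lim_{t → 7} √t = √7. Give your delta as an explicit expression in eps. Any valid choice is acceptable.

delta = min(7, √7·eps)

Fix eps > 0. We want delta > 0 such that 0 < |t − 7| < delta implies |√t − √7| < eps.
Multiplying by the conjugate, |√t − √7| = |t − 7|/(√t + √7).
Restrict delta ≤ 7 so that |t − 7| < 7 forces t > 0, and then √t + √7 > √7.
Hence |√t − √7| < |t − 7|/√7, which is < eps once |t − 7| < √7·eps.
Take delta = min(7, √7·eps). If 0 < |t − 7| < delta then t > 0 and |√t − √7| < |t − 7|/√7 < eps.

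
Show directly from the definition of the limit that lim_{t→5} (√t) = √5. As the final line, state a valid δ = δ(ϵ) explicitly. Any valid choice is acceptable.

δ = min(5, √5·ϵ)

Suppose ϵ > 0. We want δ > 0 such that 0 < |t − 5| < δ implies |√t − √5| < ϵ.
Multiplying by the conjugate, |√t − √5| = |t − 5|/(√t + √5).
Restrict δ ≤ 5 so that |t − 5| < 5 forces t > 0, and then √t + √5 > √5.
Hence |√t − √5| < |t − 5|/√5, which is < ϵ once |t − 5| < √5·ϵ.
Take δ = min(5, √5·ϵ). If 0 < |t − 5| < δ then t > 0 and |√t − √5| < |t − 5|/√5 < ϵ.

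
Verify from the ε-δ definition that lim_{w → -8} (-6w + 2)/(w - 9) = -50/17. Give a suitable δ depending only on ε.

Fix ε > 0. We want δ > 0 with 0 < |w + 8| < δ ⇒ |(-6w + 2)/(w - 9) + 50/17| < ε.
Combining over a common denominator, (-6w + 2)/(w - 9) + 50/17 = [(-6w + 2)·(-17) − 50·(w - 9)] / [(-17)·(w - 9)] = 52(w + 8) / ((-17)(w - 9)).
So |(-6w + 2)/(w - 9) + 50/17| = 52|w + 8| / (17·|w − 9|).
Restrict δ ≤ 17/2. Then |w + 8| < 17/2 gives |w − 9| = |(w + 8) + (-17)| ≥ 17 − 17/2 = 17/2.
Hence |(-6w + 2)/(w - 9) + 50/17| < 52|w + 8|/(17·(17/2)) = (104/289)|w + 8|, which is < ε once |w + 8| < (289/104)ε.
Take δ = min(17/2, (289/104)ε). Then 0 < |w + 8| < δ forces both bounds, so |(-6w + 2)/(w - 9) + 50/17| < ε.

δ = min(17/2, (289/104)ε)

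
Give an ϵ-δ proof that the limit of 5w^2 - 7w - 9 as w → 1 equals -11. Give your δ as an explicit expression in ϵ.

Let ϵ > 0. We want δ > 0 such that 0 < |w − 1| < δ implies |(5w^2 - 7w - 9) + 11| < ϵ.
(5w^2 - 7w - 9) + 11 = 5w^2 - 7w + 2 = (w − 1)(5w - 2).
So |(5w^2 - 7w - 9) + 11| = |w − 1|·|5w - 2|.
Require δ ≤ 1. Then |w − 1| < 1 gives |w| < 2, and by the triangle inequality |5w - 2| ≤ 5·2 + 2 = 12.
Hence |(5w^2 - 7w - 9) + 11| ≤ 12|w − 1| < ϵ provided |w − 1| < ϵ/12.
Take δ = min(1, ϵ/12). Then 0 < |w − 1| < δ gives both |w − 1| < 1 and |w − 1| < ϵ/12, so |(5w^2 - 7w - 9) + 11| < ϵ.

δ = min(1, ϵ/12)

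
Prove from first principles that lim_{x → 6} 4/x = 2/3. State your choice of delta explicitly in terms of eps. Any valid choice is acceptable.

Fix eps > 0. We seek delta > 0 such that 0 < |x − 6| < delta implies |4/x − (2/3)| < eps.
|4/x − (2/3)| = 4·|6 − x|/(6·|x|) = 4|x − 6|/(6|x|).
Restrict delta ≤ 3. Then |x − 6| < 3 gives |x| > 3, so 6|x| > 18.
Then |4/x − (2/3)| < 4|x − 6|/18, which is < eps when |x − 6| < (9/2)eps.
Take delta = min(3, (9/2)eps). Then 0 < |x − 6| < delta gives both |x − 6| < 3 and |x − 6| < (9/2)eps, so |4/x − (2/3)| < eps.

delta = min(3, (9/2)eps)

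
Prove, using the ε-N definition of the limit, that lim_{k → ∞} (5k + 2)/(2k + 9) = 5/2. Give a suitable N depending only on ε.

Fix ε > 0. For k ≥ 1, |(5k + 2)/(2k + 9) − (5/2)| = |-41|/(2(2k + 9)) = 41/(2(2k + 9)).
Since 2k + 9 ≥ 2k for k ≥ 1, this is ≤ 41/(2·2k) = (41/4)/k.
So |(5k + 2)/(2k + 9) − (5/2)| < ε whenever k > (41/4)/ε.
Take N = (41/4)/ε. If k > N then |(5k + 2)/(2k + 9) − (5/2)| ≤ (41/4)/k < ε.

N = (41/4)/ε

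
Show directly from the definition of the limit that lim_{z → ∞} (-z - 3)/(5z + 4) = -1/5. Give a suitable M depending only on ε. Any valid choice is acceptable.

Let ε > 0. We seek M > 0 such that z > M implies |(-z - 3)/(5z + 4) + 1/5| < ε.
(-z - 3)/(5z + 4) + 1/5 = (5(-z - 3) − (-1)(5z + 4)) / (5(5z + 4)) = -11/(5(5z + 4)).
For z > 0 we have 5z + 4 > 5z, so |(-z - 3)/(5z + 4) + 1/5| = 11/(5(5z + 4)) < 11/(5·5z) = (11/25)/z.
Thus |(-z - 3)/(5z + 4) + 1/5| < ε whenever z > (11/25)/ε.
Take M = (11/25)/ε. If z > M then |(-z - 3)/(5z + 4) + 1/5| < (11/25)/z < ε.

M = (11/25)/ε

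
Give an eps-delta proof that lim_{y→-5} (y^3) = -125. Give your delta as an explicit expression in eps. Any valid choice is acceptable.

Let eps > 0 be given. We seek delta > 0 with 0 < |y + 5| < delta ⇒ |y^3 + 125| < eps.
Factor: y^3 + 125 = (y + 5)(y^2 - 5y + 25), so |y^3 + 125| = |y + 5|·|y^2 - 5y + 25|.
Restrict delta ≤ 2. Then |y + 5| < 2 gives |y| < 7, so by the triangle inequality |y^2 - 5y + 25| ≤ 7^2 + 5·7 + 25 = 109.
Hence |y^3 + 125| ≤ 109|y + 5|, which is < eps once |y + 5| < eps/109.
Take delta = min(2, eps/109). If 0 < |y + 5| < delta then both bounds hold and |y^3 + 125| ≤ 109|y + 5| < 109·(eps/109) = eps.

delta = min(2, eps/109)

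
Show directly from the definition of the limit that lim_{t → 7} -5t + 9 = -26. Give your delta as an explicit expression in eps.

Fix eps > 0. We need delta > 0 so that 0 < |t − 7| < delta implies |(-5t + 9) + 26| < eps.
Since (-5t + 9) + 26 = -5(t − 7), we have |(-5t + 9) + 26| = 5|t − 7|.
Thus it suffices that |t − 7| < eps/5.
Take delta = eps/5. If 0 < |t − 7| < delta then |(-5t + 9) + 26| = 5|t − 7| < 5·(eps/5) = eps.

delta = eps/5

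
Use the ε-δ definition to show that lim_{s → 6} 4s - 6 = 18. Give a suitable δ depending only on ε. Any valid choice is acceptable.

δ = ε/4

Fix ε > 0. We need δ > 0 so that 0 < |s − 6| < δ implies |(4s - 6) − 18| < ε.
Since (4s - 6) − 18 = 4(s − 6), we have |(4s - 6) − 18| = 4|s − 6|.
So 4|s − 6| < ε exactly when |s − 6| < ε/4.
Take δ = ε/4. If 0 < |s − 6| < δ then |(4s - 6) − 18| = 4|s − 6| < 4·(ε/4) = ε.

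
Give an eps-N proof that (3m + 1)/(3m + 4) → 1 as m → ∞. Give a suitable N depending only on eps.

N = 1/eps

Suppose eps > 0. For m ≥ 1, |(3m + 1)/(3m + 4) − 1| = |-9|/(3(3m + 4)) = 9/(3(3m + 4)).
Since 3m + 4 ≥ 3m for m ≥ 1, this is ≤ 9/(3·3m) = 1/m.
So |(3m + 1)/(3m + 4) − 1| < eps whenever m > 1/eps.
Take N = 1/eps. If m > N then |(3m + 1)/(3m + 4) − 1| ≤ 1/m < eps.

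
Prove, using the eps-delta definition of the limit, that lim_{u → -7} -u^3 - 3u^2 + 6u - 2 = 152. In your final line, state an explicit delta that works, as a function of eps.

delta = min(1, eps/118)

Suppose eps > 0. We want delta > 0 such that 0 < |u + 7| < delta implies |(-u^3 - 3u^2 + 6u - 2) − 152| < eps.
(-u^3 - 3u^2 + 6u - 2) − 152 = -u^3 - 3u^2 + 6u - 154 = (u + 7)(-u^2 + 4u - 22).
So |(-u^3 - 3u^2 + 6u - 2) − 152| = |u + 7|·|-u^2 + 4u - 22|.
Assume first that |u + 7| < 1, so |u| < 8. Then |-u^2 + 4u - 22| ≤ 8^2 + 4·8 + 22 = 118.
Hence |(-u^3 - 3u^2 + 6u - 2) − 152| ≤ 118|u + 7| < eps provided |u + 7| < eps/118.
Take delta = min(1, eps/118). Then 0 < |u + 7| < delta gives both |u + 7| < 1 and |u + 7| < eps/118, so |(-u^3 - 3u^2 + 6u - 2) − 152| < eps.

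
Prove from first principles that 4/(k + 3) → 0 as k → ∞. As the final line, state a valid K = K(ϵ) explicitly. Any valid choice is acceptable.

K = 4/ϵ

Let ϵ > 0 be given. For k ≥ 1, |4/(k + 3) − 0| = 4/(k + 3) ≤ 4/k.
We need 4/k < ϵ, i.e. k > 4/ϵ.
Take K = 4/ϵ. If k > K then |4/(k + 3)| ≤ 4/k < ϵ.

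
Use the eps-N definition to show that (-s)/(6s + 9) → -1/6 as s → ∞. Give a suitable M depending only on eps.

Let eps > 0. We seek M > 0 such that s > M implies |(-s)/(6s + 9) + 1/6| < eps.
(-s)/(6s + 9) + 1/6 = (6(-s) − (-1)(6s + 9)) / (6(6s + 9)) = 9/(6(6s + 9)).
For s > 0 we have 6s + 9 > 6s, so |(-s)/(6s + 9) + 1/6| = 9/(6(6s + 9)) < 9/(6·6s) = (1/4)/s.
Thus |(-s)/(6s + 9) + 1/6| < eps whenever s > (1/4)/eps.
Take M = (1/4)/eps. If s > M then |(-s)/(6s + 9) + 1/6| < (1/4)/s < eps.

M = (1/4)/eps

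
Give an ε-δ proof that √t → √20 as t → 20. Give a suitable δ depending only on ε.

Let ε > 0 be given. We want δ > 0 such that 0 < |t − 20| < δ implies |√t − √20| < ε.
Multiplying by the conjugate, |√t − √20| = |t − 20|/(√t + √20).
Restrict δ ≤ 20 so that |t − 20| < 20 forces t > 0, and then √t + √20 > √20.
Hence |√t − √20| < |t − 20|/√20, which is < ε once |t − 20| < √20·ε.
Take δ = min(20, √20·ε). If 0 < |t − 20| < δ then t > 0 and |√t − √20| < |t − 20|/√20 < ε.

δ = min(20, √20·ε)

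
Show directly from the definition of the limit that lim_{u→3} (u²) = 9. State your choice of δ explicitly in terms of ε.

Fix ε > 0. We seek δ > 0 with 0 < |u − 3| < δ ⇒ |u² − 9| < ε.
Factor: u² − 9 = (u − 3)(u + 3), so |u² − 9| = |u − 3|·|u + 3|.
Restrict δ ≤ 2. Then |u − 3| < 2 gives |u| < 5, so by the triangle inequality |u + 3| ≤ 5 + 3 = 8.
Hence |u² − 9| ≤ 8|u − 3|, which is < ε once |u − 3| < ε/8.
Take δ = min(2, ε/8). If 0 < |u − 3| < δ then both bounds hold and |u² − 9| ≤ 8|u − 3| < 8·(ε/8) = ε.

δ = min(2, ε/8)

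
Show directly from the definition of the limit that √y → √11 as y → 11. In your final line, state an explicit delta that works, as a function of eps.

Fix eps > 0. We want delta > 0 such that 0 < |y − 11| < delta implies |√y − √11| < eps.
Rationalise: √y − √11 = (y − 11)/(√y + √11), so |√y − √11| = |y − 11|/(√y + √11).
Restrict delta ≤ 11 so that |y − 11| < 11 forces y > 0, and then √y + √11 > √11.
Hence |√y − √11| < |y − 11|/√11, which is < eps once |y − 11| < √11·eps.
Take delta = min(11, √11·eps). If 0 < |y − 11| < delta then y > 0 and |√y − √11| < |y − 11|/√11 < eps.

delta = min(11, √11·eps)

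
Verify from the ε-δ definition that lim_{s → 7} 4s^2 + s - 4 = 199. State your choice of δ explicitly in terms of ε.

δ = min(1, ε/61)

Let ε > 0. We want δ > 0 such that 0 < |s − 7| < δ implies |(4s^2 + s - 4) − 199| < ε.
(4s^2 + s - 4) − 199 = 4s^2 + s - 203 = (s − 7)(4s + 29).
So |(4s^2 + s - 4) − 199| = |s − 7|·|4s + 29|.
Require δ ≤ 1. Then |s − 7| < 1 gives |s| < 8, and by the triangle inequality |4s + 29| ≤ 4·8 + 29 = 61.
Hence |(4s^2 + s - 4) − 199| ≤ 61|s − 7| < ε provided |s − 7| < ε/61.
Take δ = min(1, ε/61). Then 0 < |s − 7| < δ gives both |s − 7| < 1 and |s − 7| < ε/61, so |(4s^2 + s - 4) − 199| < ε.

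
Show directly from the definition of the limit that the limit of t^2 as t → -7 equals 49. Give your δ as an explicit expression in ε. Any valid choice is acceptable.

δ = min(1, ε/15)

Fix ε > 0. We seek δ > 0 with 0 < |t + 7| < δ ⇒ |t^2 − 49| < ε.
Factor: t^2 − 49 = (t + 7)(t - 7), so |t^2 − 49| = |t + 7|·|t - 7|.
Impose δ ≤ 1 so that |t| < 8; then |t - 7| ≤ 15.
Hence |t^2 − 49| ≤ 15|t + 7|, which is < ε once |t + 7| < ε/15.
Take δ = min(1, ε/15). If 0 < |t + 7| < δ then both bounds hold and |t^2 − 49| ≤ 15|t + 7| < 15·(ε/15) = ε.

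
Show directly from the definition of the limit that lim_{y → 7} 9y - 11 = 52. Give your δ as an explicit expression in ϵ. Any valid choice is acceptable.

δ = ϵ/9

Suppose ϵ > 0. We need δ > 0 so that 0 < |y − 7| < δ implies |(9y - 11) − 52| < ϵ.
|(9y - 11) − 52| = |9y - 63| = 9|y − 7|.
Thus it suffices that |y − 7| < ϵ/9.
Take δ = ϵ/9. If 0 < |y − 7| < δ then |(9y - 11) − 52| = 9|y − 7| < 9·(ϵ/9) = ϵ.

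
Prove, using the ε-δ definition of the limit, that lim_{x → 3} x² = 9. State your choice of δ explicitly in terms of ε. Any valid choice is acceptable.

δ = min(1, ε/7)

Let ε > 0. We seek δ > 0 with 0 < |x − 3| < δ ⇒ |x² − 9| < ε.
Factor: x² − 9 = (x − 3)(x + 3), so |x² − 9| = |x − 3|·|x + 3|.
Restrict δ ≤ 1. Then |x − 3| < 1 gives |x| < 4, so by the triangle inequality |x + 3| ≤ 4 + 3 = 7.
Hence |x² − 9| ≤ 7|x − 3|, which is < ε once |x − 3| < ε/7.
Take δ = min(1, ε/7). If 0 < |x − 3| < δ then both bounds hold and |x² − 9| ≤ 7|x − 3| < 7·(ε/7) = ε.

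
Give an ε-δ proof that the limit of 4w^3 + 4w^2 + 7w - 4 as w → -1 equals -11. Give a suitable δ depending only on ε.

δ = min(1, ε/23)

Suppose ε > 0. We want δ > 0 such that 0 < |w + 1| < δ implies |(4w^3 + 4w^2 + 7w - 4) + 11| < ε.
(4w^3 + 4w^2 + 7w - 4) + 11 = 4w^3 + 4w^2 + 7w + 7 = (w + 1)(4w^2 + 7).
So |(4w^3 + 4w^2 + 7w - 4) + 11| = |w + 1|·|4w^2 + 7|.
Assume first that |w + 1| < 1, so |w| < 2. Then |4w^2 + 7| ≤ 4·2^2 + 7 = 23.
Hence |(4w^3 + 4w^2 + 7w - 4) + 11| ≤ 23|w + 1| < ε provided |w + 1| < ε/23.
Choosing δ = min(1, ε/23) ensures both conditions, hence |(4w^3 + 4w^2 + 7w - 4) + 11| < ε.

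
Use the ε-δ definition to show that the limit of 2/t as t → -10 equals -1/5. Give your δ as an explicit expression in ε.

Suppose ε > 0. We seek δ > 0 such that 0 < |t + 10| < δ implies |2/t + 1/5| < ε.
|2/t + 1/5| = 2·|-10 − t|/(10·|t|) = 2|t + 10|/(10|t|).
Restrict δ ≤ 5. Then |t + 10| < 5 gives |t| > 5, so 10|t| > 50.
Then |2/t + 1/5| < 2|t + 10|/50, which is < ε when |t + 10| < 25ε.
Take δ = min(5, 25ε). Then 0 < |t + 10| < δ gives both |t + 10| < 5 and |t + 10| < 25ε, so |2/t + 1/5| < ε.

δ = min(5, 25ε)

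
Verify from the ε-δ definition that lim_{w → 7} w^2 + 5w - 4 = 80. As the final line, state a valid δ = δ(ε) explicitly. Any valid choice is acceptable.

δ = min(1, ε/20)

Let ε > 0 be given. We want δ > 0 such that 0 < |w − 7| < δ implies |(w^2 + 5w - 4) − 80| < ε.
(w^2 + 5w - 4) − 80 = w^2 + 5w - 84 = (w − 7)(w + 12).
So |(w^2 + 5w - 4) − 80| = |w − 7|·|w + 12|.
Require δ ≤ 1. Then |w − 7| < 1 gives |w| < 8, and by the triangle inequality |w + 12| ≤ 8 + 12 = 20.
Hence |(w^2 + 5w - 4) − 80| ≤ 20|w − 7| < ε provided |w − 7| < ε/20.
Take δ = min(1, ε/20). Then 0 < |w − 7| < δ gives both |w − 7| < 1 and |w − 7| < ε/20, so |(w^2 + 5w - 4) − 80| < ε.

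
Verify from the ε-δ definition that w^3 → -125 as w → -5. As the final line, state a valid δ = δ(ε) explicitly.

δ = min(2, ε/109)

Let ε > 0 be given. We seek δ > 0 with 0 < |w + 5| < δ ⇒ |w^3 + 125| < ε.
Factor: w^3 + 125 = (w + 5)(w^2 - 5w + 25), so |w^3 + 125| = |w + 5|·|w^2 - 5w + 25|.
Impose δ ≤ 2 so that |w| < 7; then |w^2 - 5w + 25| ≤ 109.
Hence |w^3 + 125| ≤ 109|w + 5|, which is < ε once |w + 5| < ε/109.
Take δ = min(2, ε/109). If 0 < |w + 5| < δ then both bounds hold and |w^3 + 125| ≤ 109|w + 5| < 109·(ε/109) = ε.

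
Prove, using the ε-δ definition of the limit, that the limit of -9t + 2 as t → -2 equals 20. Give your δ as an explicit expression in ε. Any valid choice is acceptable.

δ = ε/9

Let ε > 0. We need δ > 0 so that 0 < |t + 2| < δ implies |(-9t + 2) − 20| < ε.
|(-9t + 2) − 20| = |-9t - 18| = 9|t + 2|.
So 9|t + 2| < ε exactly when |t + 2| < ε/9.
Choosing δ = ε/9 gives |(-9t + 2) − 20| = 9|t + 2| < ε whenever |t + 2| < δ.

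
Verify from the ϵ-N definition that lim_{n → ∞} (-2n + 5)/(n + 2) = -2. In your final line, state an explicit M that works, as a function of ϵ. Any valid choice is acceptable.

Fix ϵ > 0. For n ≥ 1, |(-2n + 5)/(n + 2) + 2| = |9|/((n + 2)) = 9/((n + 2)).
Since n + 2 ≥ n for n ≥ 1, this is ≤ 9/(n) = 9/n.
So |(-2n + 5)/(n + 2) + 2| < ϵ whenever n > 9/ϵ.
Take M = 9/ϵ. If n > M then |(-2n + 5)/(n + 2) + 2| ≤ 9/n < ϵ.

M = 9/ϵ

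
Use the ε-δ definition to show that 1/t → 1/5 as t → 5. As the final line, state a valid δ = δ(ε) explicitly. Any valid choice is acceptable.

δ = min(5/2, (25/2)ε)

Suppose ε > 0. We seek δ > 0 such that 0 < |t − 5| < δ implies |1/t − (1/5)| < ε.
|1/t − (1/5)| = |5 − t|/(5·|t|) = |t − 5|/(5|t|).
Require δ ≤ 5/2 so that |t| > 5 − 5/2 = 5/2, hence 5|t| > 25/2.
Then |1/t − (1/5)| < |t − 5|/(25/2), which is < ε when |t − 5| < (25/2)ε.
Take δ = min(5/2, (25/2)ε). Then 0 < |t − 5| < δ gives both |t − 5| < 5/2 and |t − 5| < (25/2)ε, so |1/t − (1/5)| < ε.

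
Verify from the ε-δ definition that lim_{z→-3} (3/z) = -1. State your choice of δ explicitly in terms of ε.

δ = min(3/2, (3/2)ε)

Fix ε > 0. We seek δ > 0 such that 0 < |z + 3| < δ implies |3/z + 1| < ε.
|3/z + 1| = 3·|-3 − z|/(3·|z|) = 3|z + 3|/(3|z|).
Require δ ≤ 3/2 so that |z| > 3 − 3/2 = 3/2, hence 3|z| > 9/2.
Then |3/z + 1| < 3|z + 3|/(9/2), which is < ε when |z + 3| < (3/2)ε.
Take δ = min(3/2, (3/2)ε). Then 0 < |z + 3| < δ gives both |z + 3| < 3/2 and |z + 3| < (3/2)ε, so |3/z + 1| < ε.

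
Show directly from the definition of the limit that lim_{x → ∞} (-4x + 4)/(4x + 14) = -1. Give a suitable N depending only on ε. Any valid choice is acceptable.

Fix ε > 0. We seek N > 0 such that x > N implies |(-4x + 4)/(4x + 14) + 1| < ε.
(-4x + 4)/(4x + 14) + 1 = (4(-4x + 4) − (-4)(4x + 14)) / (4(4x + 14)) = 72/(4(4x + 14)).
For x > 0 we have 4x + 14 > 4x, so |(-4x + 4)/(4x + 14) + 1| = 72/(4(4x + 14)) < 72/(4·4x) = (9/2)/x.
Thus |(-4x + 4)/(4x + 14) + 1| < ε whenever x > (9/2)/ε.
Take N = (9/2)/ε. If x > N then |(-4x + 4)/(4x + 14) + 1| < (9/2)/x < ε.

N = (9/2)/ε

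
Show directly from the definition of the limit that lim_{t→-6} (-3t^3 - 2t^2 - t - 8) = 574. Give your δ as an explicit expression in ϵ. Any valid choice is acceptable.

δ = min(1, ϵ/356)

Let ϵ > 0. We want δ > 0 such that 0 < |t + 6| < δ implies |(-3t^3 - 2t^2 - t - 8) − 574| < ϵ.
(-3t^3 - 2t^2 - t - 8) − 574 = -3t^3 - 2t^2 - t - 582 = (t + 6)(-3t^2 + 16t - 97).
So |(-3t^3 - 2t^2 - t - 8) − 574| = |t + 6|·|-3t^2 + 16t - 97|.
Assume first that |t + 6| < 1, so |t| < 7. Then |-3t^2 + 16t - 97| ≤ 3·7^2 + 16·7 + 97 = 356.
Hence |(-3t^3 - 2t^2 - t - 8) − 574| ≤ 356|t + 6| < ϵ provided |t + 6| < ϵ/356.
Take δ = min(1, ϵ/356). Then 0 < |t + 6| < δ gives both |t + 6| < 1 and |t + 6| < ϵ/356, so |(-3t^3 - 2t^2 - t - 8) − 574| < ϵ.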